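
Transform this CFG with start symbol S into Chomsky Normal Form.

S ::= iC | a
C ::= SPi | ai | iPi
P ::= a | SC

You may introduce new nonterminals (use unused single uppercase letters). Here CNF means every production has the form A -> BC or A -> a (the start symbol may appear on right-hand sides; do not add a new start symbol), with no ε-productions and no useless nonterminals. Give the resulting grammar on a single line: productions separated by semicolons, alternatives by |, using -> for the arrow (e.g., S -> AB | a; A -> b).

S -> a | AC; A -> i; B -> a; C -> AD | BA | SE; D -> PA; E -> PA; P -> a | SC

No ε-productions.
No unit productions to eliminate.
TERM: introduce B -> a, A -> i and substitute in every rule of length ≥2.
BIN: C -> APA becomes C -> AD, D -> PA; C -> SPA becomes C -> SE, E -> PA.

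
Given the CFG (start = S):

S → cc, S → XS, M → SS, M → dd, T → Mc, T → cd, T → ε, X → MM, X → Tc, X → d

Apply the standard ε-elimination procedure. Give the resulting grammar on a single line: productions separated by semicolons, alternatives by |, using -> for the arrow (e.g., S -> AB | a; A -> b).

S -> XS | cc; M -> SS | dd; T -> Mc | cd; X -> c | d | MM | Tc

Nullable set: {T}.
Drop T -> ε.
X -> Tc: T nullable, giving Tc | c.
Unchanged (no nullable symbols): S -> XS; S -> cc; M -> SS; M -> dd; T -> Mc; T -> cd; X -> MM; X -> d.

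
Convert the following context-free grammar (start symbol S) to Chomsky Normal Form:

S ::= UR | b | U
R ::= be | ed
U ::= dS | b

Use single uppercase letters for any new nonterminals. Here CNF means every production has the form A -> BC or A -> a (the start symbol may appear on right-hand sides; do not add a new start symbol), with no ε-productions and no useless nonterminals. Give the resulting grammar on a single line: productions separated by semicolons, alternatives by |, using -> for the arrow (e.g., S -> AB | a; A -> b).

S -> b | CS | UR; A -> b; B -> e; C -> d; R -> AB | BC; U -> b | CS

No ε-productions.
After unit-elimination: S -> b | UR | dS; R -> be | ed; U -> b | dS.
TERM: introduce A -> b, C -> d, B -> e and substitute in every rule of length ≥2.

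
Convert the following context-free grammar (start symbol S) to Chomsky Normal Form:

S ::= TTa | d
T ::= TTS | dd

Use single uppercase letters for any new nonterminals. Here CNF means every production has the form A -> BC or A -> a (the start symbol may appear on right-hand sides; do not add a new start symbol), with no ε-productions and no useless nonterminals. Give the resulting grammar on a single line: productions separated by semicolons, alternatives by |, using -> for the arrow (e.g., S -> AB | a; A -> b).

No ε-productions.
No unit productions to eliminate.
TERM: introduce A -> a, B -> d and substitute in every rule of length ≥2.
BIN: S -> TTA becomes S -> TC, C -> TA; T -> TTS becomes T -> TD, D -> TS.

S -> d | TC; A -> a; B -> d; C -> TA; D -> TS; T -> BB | TD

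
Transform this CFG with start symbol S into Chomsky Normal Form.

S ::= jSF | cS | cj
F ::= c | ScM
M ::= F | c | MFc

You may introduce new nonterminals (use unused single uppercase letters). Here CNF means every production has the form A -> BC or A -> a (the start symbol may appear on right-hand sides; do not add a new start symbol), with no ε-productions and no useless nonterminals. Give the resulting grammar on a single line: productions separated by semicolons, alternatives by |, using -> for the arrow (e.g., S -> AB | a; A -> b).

No ε-productions.
After unit-elimination: S -> cS | cj | jSF; F -> c | ScM; M -> c | MFc | ScM.
TERM: introduce A -> c, B -> j and substitute in every rule of length ≥2.
BIN: F -> SAM becomes F -> SC, C -> AM; M -> MFA becomes M -> MD, D -> FA; M -> SAM becomes M -> SE, E -> AM; S -> BSF becomes S -> BG, G -> SF.

S -> AB | AS | BG; A -> c; B -> j; C -> AM; D -> FA; E -> AM; F -> c | SC; G -> SF; M -> c | MD | SE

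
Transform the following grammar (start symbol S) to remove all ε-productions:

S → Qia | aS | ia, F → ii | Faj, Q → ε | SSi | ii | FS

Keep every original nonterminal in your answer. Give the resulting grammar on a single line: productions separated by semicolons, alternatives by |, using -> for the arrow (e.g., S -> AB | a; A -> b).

S -> aS | ia | Qia; F -> ii | Faj; Q -> FS | ii | SSi

Nullable set: {Q}.
S -> Qia: Q nullable, giving Qia | ia.
Drop Q -> ε.
Unchanged (no nullable symbols): S -> aS; S -> ia; F -> Faj; F -> ii; Q -> FS; Q -> SSi; Q -> ii.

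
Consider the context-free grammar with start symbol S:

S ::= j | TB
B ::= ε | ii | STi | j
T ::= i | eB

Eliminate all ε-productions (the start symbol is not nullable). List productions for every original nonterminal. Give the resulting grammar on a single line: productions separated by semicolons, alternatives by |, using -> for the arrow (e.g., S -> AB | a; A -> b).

S -> T | j | TB; B -> j | ii | STi; T -> e | i | eB

Nullable set: {B}.
S -> TB: B nullable, giving T | TB.
Drop B -> ε.
T -> eB: B nullable, giving e | eB.
Unchanged (no nullable symbols): S -> j; B -> STi; B -> ii; B -> j; T -> i.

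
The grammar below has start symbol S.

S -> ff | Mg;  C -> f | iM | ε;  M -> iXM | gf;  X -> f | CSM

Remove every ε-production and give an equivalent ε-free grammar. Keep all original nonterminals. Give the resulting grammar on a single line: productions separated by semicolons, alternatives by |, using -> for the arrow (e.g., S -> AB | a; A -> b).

Nullable set: {C}.
Drop C -> ε.
X -> CSM: C nullable, giving CSM | SM.
Unchanged (no nullable symbols): S -> Mg; S -> ff; C -> f; C -> iM; M -> gf; M -> iXM; X -> f.

S -> Mg | ff; C -> f | iM; M -> gf | iXM; X -> f | SM | CSM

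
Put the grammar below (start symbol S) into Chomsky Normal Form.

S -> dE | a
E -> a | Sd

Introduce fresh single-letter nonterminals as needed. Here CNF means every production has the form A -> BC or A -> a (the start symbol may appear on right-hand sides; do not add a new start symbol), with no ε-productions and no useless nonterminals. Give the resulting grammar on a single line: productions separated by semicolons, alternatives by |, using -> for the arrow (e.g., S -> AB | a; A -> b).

No ε-productions.
No unit productions to eliminate.
TERM: introduce A -> d and substitute in every rule of length ≥2.

S -> a | AE; A -> d; E -> a | SA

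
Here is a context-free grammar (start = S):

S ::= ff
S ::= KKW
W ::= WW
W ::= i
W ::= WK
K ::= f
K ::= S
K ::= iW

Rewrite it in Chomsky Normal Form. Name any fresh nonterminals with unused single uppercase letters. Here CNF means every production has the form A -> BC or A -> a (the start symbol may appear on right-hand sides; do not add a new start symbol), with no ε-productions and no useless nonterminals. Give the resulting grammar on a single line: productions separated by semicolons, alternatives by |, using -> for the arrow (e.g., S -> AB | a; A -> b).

No ε-productions.
After unit-elimination: S -> ff | KKW; K -> f | ff | iW | KKW; W -> i | WK | WW.
TERM: introduce A -> f, B -> i and substitute in every rule of length ≥2.
BIN: K -> KKW becomes K -> KC, C -> KW; S -> KKW becomes S -> KD, D -> KW.

S -> AA | KD; A -> f; B -> i; C -> KW; D -> KW; K -> f | AA | BW | KC; W -> i | WK | WW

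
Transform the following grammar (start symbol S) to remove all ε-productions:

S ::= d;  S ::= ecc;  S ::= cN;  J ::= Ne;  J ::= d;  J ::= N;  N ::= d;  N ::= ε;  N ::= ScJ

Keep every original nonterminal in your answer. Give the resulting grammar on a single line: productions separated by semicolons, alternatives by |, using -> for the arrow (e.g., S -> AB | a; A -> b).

S -> c | d | cN | ecc; J -> N | d | e | Ne; N -> d | Sc | ScJ

Nullable set: {J, N}.
S -> cN: N nullable, giving c | cN.
J -> N: N nullable, giving N.
J -> Ne: N nullable, giving Ne | e.
Drop N -> ε.
N -> ScJ: J nullable, giving Sc | ScJ.
Unchanged (no nullable symbols): S -> d; S -> ecc; J -> d; N -> d.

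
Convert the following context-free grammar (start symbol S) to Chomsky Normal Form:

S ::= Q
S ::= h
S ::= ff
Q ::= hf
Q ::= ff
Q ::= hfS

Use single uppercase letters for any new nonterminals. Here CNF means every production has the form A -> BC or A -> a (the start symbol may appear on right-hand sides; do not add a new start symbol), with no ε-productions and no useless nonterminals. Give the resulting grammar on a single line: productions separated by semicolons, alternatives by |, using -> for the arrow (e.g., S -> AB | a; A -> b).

No ε-productions.
After unit-elimination: S -> h | ff | hf | hfS; Q -> ff | hf | hfS.
TERM: introduce A -> f, B -> h and substitute in every rule of length ≥2.
BIN: Q -> BAS becomes Q -> BC, C -> AS; S -> BAS becomes S -> BD, D -> AS.
Drop unreachable/unproductive: Q.

S -> h | AA | BA | BD; A -> f; B -> h; D -> AS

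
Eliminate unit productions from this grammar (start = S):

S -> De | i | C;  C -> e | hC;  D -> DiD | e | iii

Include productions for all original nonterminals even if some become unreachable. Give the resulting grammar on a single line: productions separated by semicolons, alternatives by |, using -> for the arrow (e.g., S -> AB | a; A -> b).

Unit productions: S->C.
Unit pairs (A ⇒* B via units): (S,C).
S: inherits non-unit rules of {C, S} → De | e | hC | i.
C: inherits non-unit rules of {C} → e | hC.
D: inherits non-unit rules of {D} → DiD | e | iii.

S -> e | i | De | hC; C -> e | hC; D -> e | DiD | iii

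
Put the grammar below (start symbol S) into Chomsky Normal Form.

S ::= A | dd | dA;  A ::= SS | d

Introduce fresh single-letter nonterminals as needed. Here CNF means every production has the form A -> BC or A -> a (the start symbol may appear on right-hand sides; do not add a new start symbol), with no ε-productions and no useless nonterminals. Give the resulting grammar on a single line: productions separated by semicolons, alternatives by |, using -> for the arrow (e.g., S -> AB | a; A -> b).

No ε-productions.
After unit-elimination: S -> d | SS | dA | dd; A -> d | SS.
TERM: introduce B -> d and substitute in every rule of length ≥2.

S -> d | BA | BB | SS; A -> d | SS; B -> d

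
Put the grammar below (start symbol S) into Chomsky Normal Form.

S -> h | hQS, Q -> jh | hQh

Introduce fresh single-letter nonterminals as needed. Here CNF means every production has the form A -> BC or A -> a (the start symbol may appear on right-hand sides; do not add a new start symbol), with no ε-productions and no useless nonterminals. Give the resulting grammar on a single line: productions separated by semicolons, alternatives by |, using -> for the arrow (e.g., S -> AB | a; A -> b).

No ε-productions.
No unit productions to eliminate.
TERM: introduce A -> h, B -> j and substitute in every rule of length ≥2.
BIN: Q -> AQA becomes Q -> AC, C -> QA; S -> AQS becomes S -> AD, D -> QS.

S -> h | AD; A -> h; B -> j; C -> QA; D -> QS; Q -> AC | BA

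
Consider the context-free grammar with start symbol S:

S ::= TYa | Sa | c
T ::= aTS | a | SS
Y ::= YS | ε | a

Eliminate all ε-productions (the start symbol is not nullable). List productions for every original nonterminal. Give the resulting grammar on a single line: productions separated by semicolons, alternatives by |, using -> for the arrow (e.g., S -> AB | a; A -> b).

S -> c | Sa | Ta | TYa; T -> a | SS | aTS; Y -> S | a | YS

Nullable set: {Y}.
S -> TYa: Y nullable, giving TYa | Ta.
Drop Y -> ε.
Y -> YS: Y nullable, giving S | YS.
Unchanged (no nullable symbols): S -> Sa; S -> c; T -> SS; T -> a; T -> aTS; Y -> a.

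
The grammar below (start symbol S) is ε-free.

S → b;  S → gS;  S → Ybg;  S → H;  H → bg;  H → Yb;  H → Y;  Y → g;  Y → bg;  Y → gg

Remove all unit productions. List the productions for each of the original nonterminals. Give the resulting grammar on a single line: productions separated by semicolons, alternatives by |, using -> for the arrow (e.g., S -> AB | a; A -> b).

Unit productions: H->Y, S->H.
Unit pairs (A ⇒* B via units): (H,Y), (S,H), (S,Y).
S: inherits non-unit rules of {H, S, Y} → Yb | Ybg | b | bg | g | gS | gg.
H: inherits non-unit rules of {H, Y} → Yb | bg | g | gg.
Y: inherits non-unit rules of {Y} → bg | g | gg.

S -> b | g | Yb | bg | gS | gg | Ybg; H -> g | Yb | bg | gg; Y -> g | bg | gg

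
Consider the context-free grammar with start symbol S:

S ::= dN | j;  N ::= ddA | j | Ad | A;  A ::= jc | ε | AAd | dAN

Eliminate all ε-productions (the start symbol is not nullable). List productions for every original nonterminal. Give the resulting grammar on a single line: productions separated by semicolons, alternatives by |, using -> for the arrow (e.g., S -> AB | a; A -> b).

S -> d | j | dN; A -> d | Ad | dA | dN | jc | AAd | dAN; N -> A | d | j | Ad | dd | ddA

Nullable set: {A, N}.
S -> dN: N nullable, giving d | dN.
Drop A -> ε.
A -> AAd: A, A nullable, giving AAd | Ad | d.
A -> dAN: A, N nullable, giving d | dA | dAN | dN.
N -> A: A nullable, giving A.
N -> Ad: A nullable, giving Ad | d.
N -> ddA: A nullable, giving dd | ddA.
Unchanged (no nullable symbols): S -> j; A -> jc; N -> j.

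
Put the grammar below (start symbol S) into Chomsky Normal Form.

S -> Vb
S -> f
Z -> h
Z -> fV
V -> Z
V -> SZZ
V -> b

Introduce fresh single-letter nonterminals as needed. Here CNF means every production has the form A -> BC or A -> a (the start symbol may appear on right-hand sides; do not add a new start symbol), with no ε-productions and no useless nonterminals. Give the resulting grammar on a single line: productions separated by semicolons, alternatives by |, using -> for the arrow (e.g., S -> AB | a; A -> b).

No ε-productions.
After unit-elimination: S -> f | Vb; V -> b | h | fV | SZZ; Z -> h | fV.
TERM: introduce A -> b, B -> f and substitute in every rule of length ≥2.
BIN: V -> SZZ becomes V -> SC, C -> ZZ.

S -> f | VA; A -> b; B -> f; C -> ZZ; V -> b | h | BV | SC; Z -> h | BV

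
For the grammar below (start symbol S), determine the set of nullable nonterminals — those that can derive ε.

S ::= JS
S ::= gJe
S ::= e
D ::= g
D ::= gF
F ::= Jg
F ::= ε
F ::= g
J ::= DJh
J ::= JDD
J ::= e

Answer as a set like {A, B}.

Directly nullable (have an ε-rule): {F}.
Not nullable: D, J, S — each has a terminal in every rule's right-hand side or depends on a non-nullable symbol.

{F}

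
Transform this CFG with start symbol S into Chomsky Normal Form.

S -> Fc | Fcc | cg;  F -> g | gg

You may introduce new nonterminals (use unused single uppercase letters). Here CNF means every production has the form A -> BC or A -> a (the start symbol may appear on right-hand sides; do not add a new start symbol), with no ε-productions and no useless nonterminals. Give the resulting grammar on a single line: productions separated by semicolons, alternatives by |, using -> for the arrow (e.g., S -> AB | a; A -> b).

No ε-productions.
No unit productions to eliminate.
TERM: introduce B -> c, A -> g and substitute in every rule of length ≥2.
BIN: S -> FBB becomes S -> FC, C -> BB.

S -> BA | FB | FC; A -> g; B -> c; C -> BB; F -> g | AA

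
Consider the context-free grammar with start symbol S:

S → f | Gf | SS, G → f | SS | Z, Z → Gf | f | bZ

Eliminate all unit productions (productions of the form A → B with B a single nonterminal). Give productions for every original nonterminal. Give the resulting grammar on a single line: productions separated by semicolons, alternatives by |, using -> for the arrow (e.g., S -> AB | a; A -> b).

S -> f | Gf | SS; G -> f | Gf | SS | bZ; Z -> f | Gf | bZ

Unit productions: G->Z.
Unit pairs (A ⇒* B via units): (G,Z).
S: inherits non-unit rules of {S} → Gf | SS | f.
G: inherits non-unit rules of {G, Z} → Gf | SS | bZ | f.
Z: inherits non-unit rules of {Z} → Gf | bZ | f.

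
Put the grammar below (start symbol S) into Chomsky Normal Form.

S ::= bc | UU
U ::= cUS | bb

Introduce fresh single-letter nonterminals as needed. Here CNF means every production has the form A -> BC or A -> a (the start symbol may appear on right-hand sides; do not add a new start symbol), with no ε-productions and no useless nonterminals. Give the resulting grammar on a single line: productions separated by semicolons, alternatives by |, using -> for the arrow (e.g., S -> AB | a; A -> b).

S -> AB | UU; A -> b; B -> c; C -> US; U -> AA | BC

No ε-productions.
No unit productions to eliminate.
TERM: introduce A -> b, B -> c and substitute in every rule of length ≥2.
BIN: U -> BUS becomes U -> BC, C -> US.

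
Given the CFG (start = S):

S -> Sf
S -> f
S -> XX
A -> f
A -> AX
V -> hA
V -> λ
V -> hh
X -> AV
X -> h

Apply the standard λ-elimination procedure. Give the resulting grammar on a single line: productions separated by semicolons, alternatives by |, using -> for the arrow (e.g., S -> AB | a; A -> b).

S -> f | Sf | XX; A -> f | AX; V -> hA | hh; X -> A | h | AV

Nullable set: {V}.
Drop V -> λ.
X -> AV: V nullable, giving A | AV.
Unchanged (no nullable symbols): S -> Sf; S -> XX; S -> f; A -> AX; A -> f; V -> hA; V -> hh; X -> h.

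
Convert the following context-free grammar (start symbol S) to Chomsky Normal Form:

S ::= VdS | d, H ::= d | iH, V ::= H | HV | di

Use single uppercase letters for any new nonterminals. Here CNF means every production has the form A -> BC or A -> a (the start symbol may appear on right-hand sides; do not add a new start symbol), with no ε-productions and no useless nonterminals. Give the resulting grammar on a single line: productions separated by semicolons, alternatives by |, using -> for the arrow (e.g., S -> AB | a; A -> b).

No ε-productions.
After unit-elimination: S -> d | VdS; H -> d | iH; V -> d | HV | di | iH.
TERM: introduce B -> d, A -> i and substitute in every rule of length ≥2.
BIN: S -> VBS becomes S -> VC, C -> BS.

S -> d | VC; A -> i; B -> d; C -> BS; H -> d | AH; V -> d | AH | BA | HV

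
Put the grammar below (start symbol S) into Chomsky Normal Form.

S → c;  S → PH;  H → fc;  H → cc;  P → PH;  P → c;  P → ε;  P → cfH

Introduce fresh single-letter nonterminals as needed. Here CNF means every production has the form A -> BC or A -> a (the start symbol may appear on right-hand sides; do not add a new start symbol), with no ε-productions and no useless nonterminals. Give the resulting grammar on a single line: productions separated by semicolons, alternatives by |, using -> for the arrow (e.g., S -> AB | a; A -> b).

S -> c | AA | BA | PH; A -> c; B -> f; C -> BH; H -> AA | BA; P -> c | AA | AC | BA | PH

Nullable: {P}; after ε-elimination: S -> H | c | PH; H -> cc | fc; P -> H | c | PH | cfH.
After unit-elimination: S -> c | PH | cc | fc; H -> cc | fc; P -> c | PH | cc | fc | cfH.
TERM: introduce A -> c, B -> f and substitute in every rule of length ≥2.
BIN: P -> ABH becomes P -> AC, C -> BH.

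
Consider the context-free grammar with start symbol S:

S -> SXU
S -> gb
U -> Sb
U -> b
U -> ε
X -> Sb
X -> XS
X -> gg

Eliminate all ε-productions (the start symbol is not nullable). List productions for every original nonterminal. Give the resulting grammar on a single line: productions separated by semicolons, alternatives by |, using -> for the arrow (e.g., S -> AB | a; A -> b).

S -> SX | gb | SXU; U -> b | Sb; X -> Sb | XS | gg

Nullable set: {U}.
S -> SXU: U nullable, giving SX | SXU.
Drop U -> ε.
Unchanged (no nullable symbols): S -> gb; U -> Sb; U -> b; X -> Sb; X -> XS; X -> gg.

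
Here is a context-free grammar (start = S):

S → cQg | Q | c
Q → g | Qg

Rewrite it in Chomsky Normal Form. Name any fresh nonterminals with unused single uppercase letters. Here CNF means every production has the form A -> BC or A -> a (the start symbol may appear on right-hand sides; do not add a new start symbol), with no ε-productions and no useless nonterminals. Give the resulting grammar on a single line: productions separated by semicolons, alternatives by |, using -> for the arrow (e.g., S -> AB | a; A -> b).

S -> c | g | BC | QA; A -> g; B -> c; C -> QA; Q -> g | QA

No ε-productions.
After unit-elimination: S -> c | g | Qg | cQg; Q -> g | Qg.
TERM: introduce B -> c, A -> g and substitute in every rule of length ≥2.
BIN: S -> BQA becomes S -> BC, C -> QA.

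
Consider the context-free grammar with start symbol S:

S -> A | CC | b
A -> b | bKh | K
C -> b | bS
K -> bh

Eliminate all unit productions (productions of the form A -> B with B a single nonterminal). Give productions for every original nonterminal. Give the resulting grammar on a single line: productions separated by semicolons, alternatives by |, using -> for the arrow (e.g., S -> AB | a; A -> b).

S -> b | CC | bh | bKh; A -> b | bh | bKh; C -> b | bS; K -> bh

Unit productions: A->K, S->A.
Unit pairs (A ⇒* B via units): (A,K), (S,A), (S,K).
S: inherits non-unit rules of {A, K, S} → CC | b | bKh | bh.
A: inherits non-unit rules of {A, K} → b | bKh | bh.
C: inherits non-unit rules of {C} → b | bS.
K: inherits non-unit rules of {K} → bh.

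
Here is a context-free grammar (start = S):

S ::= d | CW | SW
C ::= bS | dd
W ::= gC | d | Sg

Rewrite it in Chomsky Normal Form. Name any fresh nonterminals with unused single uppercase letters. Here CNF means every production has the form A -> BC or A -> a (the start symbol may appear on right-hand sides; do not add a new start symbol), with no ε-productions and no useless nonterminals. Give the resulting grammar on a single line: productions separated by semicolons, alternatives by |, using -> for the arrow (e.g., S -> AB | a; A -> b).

S -> d | CW | SW; A -> b; B -> d; C -> AS | BB; D -> g; W -> d | DC | SD

No ε-productions.
No unit productions to eliminate.
TERM: introduce A -> b, B -> d, D -> g and substitute in every rule of length ≥2.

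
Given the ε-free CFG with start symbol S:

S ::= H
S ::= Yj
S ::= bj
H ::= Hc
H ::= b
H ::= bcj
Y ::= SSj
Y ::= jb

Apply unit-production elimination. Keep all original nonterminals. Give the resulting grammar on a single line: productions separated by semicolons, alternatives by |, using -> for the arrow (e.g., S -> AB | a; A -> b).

S -> b | Hc | Yj | bj | bcj; H -> b | Hc | bcj; Y -> jb | SSj

Unit productions: S->H.
Unit pairs (A ⇒* B via units): (S,H).
S: inherits non-unit rules of {H, S} → Hc | Yj | b | bcj | bj.
H: inherits non-unit rules of {H} → Hc | b | bcj.
Y: inherits non-unit rules of {Y} → SSj | jb.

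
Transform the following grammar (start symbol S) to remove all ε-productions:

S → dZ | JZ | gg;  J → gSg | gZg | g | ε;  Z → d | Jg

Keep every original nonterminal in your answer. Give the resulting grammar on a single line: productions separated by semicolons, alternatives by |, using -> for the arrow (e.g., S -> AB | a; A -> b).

S -> Z | JZ | dZ | gg; J -> g | gSg | gZg; Z -> d | g | Jg

Nullable set: {J}.
S -> JZ: J nullable, giving JZ | Z.
Drop J -> ε.
Z -> Jg: J nullable, giving Jg | g.
Unchanged (no nullable symbols): S -> dZ; S -> gg; J -> g; J -> gSg; J -> gZg; Z -> d.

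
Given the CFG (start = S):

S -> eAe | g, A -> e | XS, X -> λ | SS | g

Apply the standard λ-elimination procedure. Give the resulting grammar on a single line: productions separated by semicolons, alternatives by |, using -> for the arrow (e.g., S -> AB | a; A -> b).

S -> g | eAe; A -> S | e | XS; X -> g | SS

Nullable set: {X}.
A -> XS: X nullable, giving S | XS.
Drop X -> λ.
Unchanged (no nullable symbols): S -> eAe; S -> g; A -> e; X -> SS; X -> g.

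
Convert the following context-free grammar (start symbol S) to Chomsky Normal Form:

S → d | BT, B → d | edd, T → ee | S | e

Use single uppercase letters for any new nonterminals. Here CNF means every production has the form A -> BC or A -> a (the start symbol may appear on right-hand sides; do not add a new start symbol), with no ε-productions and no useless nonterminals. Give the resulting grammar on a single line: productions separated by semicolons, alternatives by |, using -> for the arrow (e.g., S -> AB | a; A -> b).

S -> d | BT; A -> e; B -> d | AD; C -> d; D -> CC; T -> d | e | AA | BT

No ε-productions.
After unit-elimination: S -> d | BT; B -> d | edd; T -> d | e | BT | ee.
TERM: introduce C -> d, A -> e and substitute in every rule of length ≥2.
BIN: B -> ACC becomes B -> AD, D -> CC.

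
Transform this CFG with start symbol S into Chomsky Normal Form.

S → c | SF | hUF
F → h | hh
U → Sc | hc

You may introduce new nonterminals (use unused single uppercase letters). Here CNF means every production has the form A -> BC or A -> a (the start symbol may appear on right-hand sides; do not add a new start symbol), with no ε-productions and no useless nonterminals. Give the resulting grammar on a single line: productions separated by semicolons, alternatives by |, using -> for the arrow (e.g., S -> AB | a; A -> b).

No ε-productions.
No unit productions to eliminate.
TERM: introduce B -> c, A -> h and substitute in every rule of length ≥2.
BIN: S -> AUF becomes S -> AC, C -> UF.

S -> c | AC | SF; A -> h; B -> c; C -> UF; F -> h | AA; U -> AB | SB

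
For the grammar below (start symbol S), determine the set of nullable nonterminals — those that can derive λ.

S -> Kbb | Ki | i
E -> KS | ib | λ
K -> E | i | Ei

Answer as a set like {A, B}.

Directly nullable (have an ε-rule): {E}.
K is nullable via K -> E (every symbol on the right is already known nullable).
Not nullable: S — each has a terminal in every rule's right-hand side or depends on a non-nullable symbol.

{E, K}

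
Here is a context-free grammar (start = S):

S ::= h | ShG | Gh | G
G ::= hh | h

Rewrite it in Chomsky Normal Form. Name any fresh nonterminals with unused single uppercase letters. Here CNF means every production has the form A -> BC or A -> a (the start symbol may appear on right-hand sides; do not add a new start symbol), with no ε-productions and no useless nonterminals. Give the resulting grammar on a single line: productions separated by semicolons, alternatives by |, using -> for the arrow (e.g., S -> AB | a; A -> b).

S -> h | AA | GA | SB; A -> h; B -> AG; G -> h | AA

No ε-productions.
After unit-elimination: S -> h | Gh | hh | ShG; G -> h | hh.
TERM: introduce A -> h and substitute in every rule of length ≥2.
BIN: S -> SAG becomes S -> SB, B -> AG.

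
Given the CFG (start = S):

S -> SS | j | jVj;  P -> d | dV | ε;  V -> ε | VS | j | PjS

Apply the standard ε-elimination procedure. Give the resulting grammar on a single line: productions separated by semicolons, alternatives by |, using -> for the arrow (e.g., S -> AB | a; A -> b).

Nullable set: {P, V}.
S -> jVj: V nullable, giving jVj | jj.
Drop P -> ε.
P -> dV: V nullable, giving d | dV.
Drop V -> ε.
V -> PjS: P nullable, giving PjS | jS.
V -> VS: V nullable, giving S | VS.
Unchanged (no nullable symbols): S -> SS; S -> j; P -> d; V -> j.

S -> j | SS | jj | jVj; P -> d | dV; V -> S | j | VS | jS | PjS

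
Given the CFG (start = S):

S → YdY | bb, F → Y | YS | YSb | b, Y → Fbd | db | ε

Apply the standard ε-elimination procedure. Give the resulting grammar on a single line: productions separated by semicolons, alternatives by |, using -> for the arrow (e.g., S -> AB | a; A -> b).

Nullable set: {F, Y}.
S -> YdY: Y, Y nullable, giving Yd | YdY | d | dY.
F -> Y: Y nullable, giving Y.
F -> YS: Y nullable, giving S | YS.
F -> YSb: Y nullable, giving Sb | YSb.
Drop Y -> ε.
Y -> Fbd: F nullable, giving Fbd | bd.
Unchanged (no nullable symbols): S -> bb; F -> b; Y -> db.

S -> d | Yd | bb | dY | YdY; F -> S | Y | b | Sb | YS | YSb; Y -> bd | db | Fbd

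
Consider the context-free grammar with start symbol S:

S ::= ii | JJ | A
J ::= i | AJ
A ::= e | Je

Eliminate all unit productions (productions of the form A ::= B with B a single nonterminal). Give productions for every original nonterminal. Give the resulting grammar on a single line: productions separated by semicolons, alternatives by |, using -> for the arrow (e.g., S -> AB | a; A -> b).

S -> e | JJ | Je | ii; A -> e | Je; J -> i | AJ

Unit productions: S->A.
Unit pairs (A ⇒* B via units): (S,A).
S: inherits non-unit rules of {A, S} → JJ | Je | e | ii.
A: inherits non-unit rules of {A} → Je | e.
J: inherits non-unit rules of {J} → AJ | i.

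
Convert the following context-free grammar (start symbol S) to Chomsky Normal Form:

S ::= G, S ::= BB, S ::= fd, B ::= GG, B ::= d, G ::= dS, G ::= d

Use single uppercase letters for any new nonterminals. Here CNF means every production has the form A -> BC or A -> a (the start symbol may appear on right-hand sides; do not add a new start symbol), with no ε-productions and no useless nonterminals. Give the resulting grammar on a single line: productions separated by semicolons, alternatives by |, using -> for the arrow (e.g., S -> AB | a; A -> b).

No ε-productions.
After unit-elimination: S -> d | BB | dS | fd; B -> d | GG; G -> d | dS.
TERM: introduce A -> d, C -> f and substitute in every rule of length ≥2.

S -> d | AS | BB | CA; A -> d; B -> d | GG; C -> f; G -> d | AS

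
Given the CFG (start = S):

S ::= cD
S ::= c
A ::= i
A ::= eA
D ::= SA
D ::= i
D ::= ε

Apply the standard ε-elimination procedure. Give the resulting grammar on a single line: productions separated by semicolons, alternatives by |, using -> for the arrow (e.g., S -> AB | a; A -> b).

Nullable set: {D}.
S -> cD: D nullable, giving c | cD.
Drop D -> ε.
Unchanged (no nullable symbols): S -> c; A -> eA; A -> i; D -> SA; D -> i.

S -> c | cD; A -> i | eA; D -> i | SA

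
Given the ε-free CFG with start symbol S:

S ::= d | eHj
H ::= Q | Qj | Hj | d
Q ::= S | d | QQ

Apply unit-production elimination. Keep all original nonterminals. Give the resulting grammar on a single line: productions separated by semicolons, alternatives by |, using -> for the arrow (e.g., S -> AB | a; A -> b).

S -> d | eHj; H -> d | Hj | QQ | Qj | eHj; Q -> d | QQ | eHj

Unit productions: H->Q, Q->S.
Unit pairs (A ⇒* B via units): (H,Q), (H,S), (Q,S).
S: inherits non-unit rules of {S} → d | eHj.
H: inherits non-unit rules of {H, Q, S} → Hj | QQ | Qj | d | eHj.
Q: inherits non-unit rules of {Q, S} → QQ | d | eHj.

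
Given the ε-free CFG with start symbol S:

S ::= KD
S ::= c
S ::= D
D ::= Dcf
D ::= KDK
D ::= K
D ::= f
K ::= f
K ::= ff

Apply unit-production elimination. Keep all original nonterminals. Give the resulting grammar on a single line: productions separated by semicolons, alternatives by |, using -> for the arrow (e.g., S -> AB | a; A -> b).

S -> c | f | KD | ff | Dcf | KDK; D -> f | ff | Dcf | KDK; K -> f | ff

Unit productions: D->K, S->D.
Unit pairs (A ⇒* B via units): (D,K), (S,D), (S,K).
S: inherits non-unit rules of {D, K, S} → Dcf | KD | KDK | c | f | ff.
D: inherits non-unit rules of {D, K} → Dcf | KDK | f | ff.
K: inherits non-unit rules of {K} → f | ff.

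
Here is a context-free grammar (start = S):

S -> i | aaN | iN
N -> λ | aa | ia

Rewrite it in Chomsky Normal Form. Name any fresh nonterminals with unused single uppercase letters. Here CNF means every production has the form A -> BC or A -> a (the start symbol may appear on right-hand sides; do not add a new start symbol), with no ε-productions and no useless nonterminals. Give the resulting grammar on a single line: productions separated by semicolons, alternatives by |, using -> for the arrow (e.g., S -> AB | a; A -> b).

S -> i | AA | AC | BN; A -> a; B -> i; C -> AN; N -> AA | BA

Nullable: {N}; after ε-elimination: S -> i | aa | iN | aaN; N -> aa | ia.
No unit productions to eliminate.
TERM: introduce A -> a, B -> i and substitute in every rule of length ≥2.
BIN: S -> AAN becomes S -> AC, C -> AN.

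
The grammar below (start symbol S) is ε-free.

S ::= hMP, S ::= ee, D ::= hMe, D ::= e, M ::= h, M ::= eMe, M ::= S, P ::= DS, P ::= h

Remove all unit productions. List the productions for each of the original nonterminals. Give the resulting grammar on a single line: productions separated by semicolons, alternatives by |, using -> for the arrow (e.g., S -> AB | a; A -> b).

S -> ee | hMP; D -> e | hMe; M -> h | ee | eMe | hMP; P -> h | DS

Unit productions: M->S.
Unit pairs (A ⇒* B via units): (M,S).
S: inherits non-unit rules of {S} → ee | hMP.
D: inherits non-unit rules of {D} → e | hMe.
M: inherits non-unit rules of {M, S} → eMe | ee | h | hMP.
P: inherits non-unit rules of {P} → DS | h.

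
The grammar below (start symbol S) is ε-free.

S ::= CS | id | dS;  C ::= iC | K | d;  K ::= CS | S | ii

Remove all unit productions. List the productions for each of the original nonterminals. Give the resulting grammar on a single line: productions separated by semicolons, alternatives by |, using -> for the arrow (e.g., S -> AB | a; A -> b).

Unit productions: C->K, K->S.
Unit pairs (A ⇒* B via units): (C,K), (C,S), (K,S).
S: inherits non-unit rules of {S} → CS | dS | id.
C: inherits non-unit rules of {C, K, S} → CS | d | dS | iC | id | ii.
K: inherits non-unit rules of {K, S} → CS | dS | id | ii.

S -> CS | dS | id; C -> d | CS | dS | iC | id | ii; K -> CS | dS | id | ii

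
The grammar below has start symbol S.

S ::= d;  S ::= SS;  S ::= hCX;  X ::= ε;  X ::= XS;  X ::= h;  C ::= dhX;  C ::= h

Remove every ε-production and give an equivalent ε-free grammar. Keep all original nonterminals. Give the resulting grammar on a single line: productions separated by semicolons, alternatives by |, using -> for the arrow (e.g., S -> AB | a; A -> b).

Nullable set: {X}.
S -> hCX: X nullable, giving hC | hCX.
C -> dhX: X nullable, giving dh | dhX.
Drop X -> ε.
X -> XS: X nullable, giving S | XS.
Unchanged (no nullable symbols): S -> SS; S -> d; C -> h; X -> h.

S -> d | SS | hC | hCX; C -> h | dh | dhX; X -> S | h | XS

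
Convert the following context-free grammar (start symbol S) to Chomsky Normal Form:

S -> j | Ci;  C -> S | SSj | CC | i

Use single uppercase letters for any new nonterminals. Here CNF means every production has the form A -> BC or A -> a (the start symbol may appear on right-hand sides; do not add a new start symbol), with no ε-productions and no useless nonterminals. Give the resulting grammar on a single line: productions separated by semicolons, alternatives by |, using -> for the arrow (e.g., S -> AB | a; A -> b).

S -> j | CA; A -> i; B -> j; C -> i | j | CA | CC | SD; D -> SB

No ε-productions.
After unit-elimination: S -> j | Ci; C -> i | j | CC | Ci | SSj.
TERM: introduce A -> i, B -> j and substitute in every rule of length ≥2.
BIN: C -> SSB becomes C -> SD, D -> SB.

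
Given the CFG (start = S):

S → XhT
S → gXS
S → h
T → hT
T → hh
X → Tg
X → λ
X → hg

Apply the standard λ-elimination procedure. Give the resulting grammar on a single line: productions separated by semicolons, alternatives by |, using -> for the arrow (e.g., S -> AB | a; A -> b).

S -> h | gS | hT | XhT | gXS; T -> hT | hh; X -> Tg | hg

Nullable set: {X}.
S -> XhT: X nullable, giving XhT | hT.
S -> gXS: X nullable, giving gS | gXS.
Drop X -> λ.
Unchanged (no nullable symbols): S -> h; T -> hT; T -> hh; X -> Tg; X -> hg.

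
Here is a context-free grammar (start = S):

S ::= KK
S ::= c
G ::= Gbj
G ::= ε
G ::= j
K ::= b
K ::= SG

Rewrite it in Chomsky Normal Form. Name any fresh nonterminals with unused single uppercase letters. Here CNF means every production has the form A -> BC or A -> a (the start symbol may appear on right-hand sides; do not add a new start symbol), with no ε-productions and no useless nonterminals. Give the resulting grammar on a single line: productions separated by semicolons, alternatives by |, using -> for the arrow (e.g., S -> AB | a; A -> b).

Nullable: {G}; after ε-elimination: S -> c | KK; G -> j | bj | Gbj; K -> S | b | SG.
After unit-elimination: S -> c | KK; G -> j | bj | Gbj; K -> b | c | KK | SG.
TERM: introduce A -> b, B -> j and substitute in every rule of length ≥2.
BIN: G -> GAB becomes G -> GC, C -> AB.

S -> c | KK; A -> b; B -> j; C -> AB; G -> j | AB | GC; K -> b | c | KK | SG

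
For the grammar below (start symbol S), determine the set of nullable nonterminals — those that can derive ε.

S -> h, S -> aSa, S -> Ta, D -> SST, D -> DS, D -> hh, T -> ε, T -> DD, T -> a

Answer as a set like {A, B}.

{T}

Directly nullable (have an ε-rule): {T}.
Not nullable: D, S — each has a terminal in every rule's right-hand side or depends on a non-nullable symbol.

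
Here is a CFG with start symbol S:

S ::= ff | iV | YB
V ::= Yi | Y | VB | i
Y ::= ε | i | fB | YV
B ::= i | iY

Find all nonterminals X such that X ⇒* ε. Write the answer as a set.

{V, Y}

Directly nullable (have an ε-rule): {Y}.
V is nullable via V -> Y (every symbol on the right is already known nullable).
Not nullable: B, S — each has a terminal in every rule's right-hand side or depends on a non-nullable symbol.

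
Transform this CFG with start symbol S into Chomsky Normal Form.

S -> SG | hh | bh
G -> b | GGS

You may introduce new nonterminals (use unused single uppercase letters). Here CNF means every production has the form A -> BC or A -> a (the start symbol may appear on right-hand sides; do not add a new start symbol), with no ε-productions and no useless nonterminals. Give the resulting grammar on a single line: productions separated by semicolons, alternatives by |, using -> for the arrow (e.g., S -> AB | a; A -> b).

S -> AB | BB | SG; A -> b; B -> h; C -> GS; G -> b | GC

No ε-productions.
No unit productions to eliminate.
TERM: introduce A -> b, B -> h and substitute in every rule of length ≥2.
BIN: G -> GGS becomes G -> GC, C -> GS.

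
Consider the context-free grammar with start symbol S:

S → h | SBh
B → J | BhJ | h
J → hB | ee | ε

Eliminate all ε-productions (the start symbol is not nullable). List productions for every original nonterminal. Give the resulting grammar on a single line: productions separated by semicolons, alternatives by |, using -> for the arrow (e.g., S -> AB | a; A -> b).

Nullable set: {B, J}.
S -> SBh: B nullable, giving SBh | Sh.
B -> BhJ: B, J nullable, giving Bh | BhJ | h | hJ.
B -> J: J nullable, giving J.
Drop J -> ε.
J -> hB: B nullable, giving h | hB.
Unchanged (no nullable symbols): S -> h; B -> h; J -> ee.

S -> h | Sh | SBh; B -> J | h | Bh | hJ | BhJ; J -> h | ee | hB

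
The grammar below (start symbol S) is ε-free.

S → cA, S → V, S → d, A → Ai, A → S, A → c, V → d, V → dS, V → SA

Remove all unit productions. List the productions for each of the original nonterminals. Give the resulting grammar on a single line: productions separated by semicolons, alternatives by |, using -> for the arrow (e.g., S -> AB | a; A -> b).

Unit productions: A->S, S->V.
Unit pairs (A ⇒* B via units): (A,S), (A,V), (S,V).
S: inherits non-unit rules of {S, V} → SA | cA | d | dS.
A: inherits non-unit rules of {A, S, V} → Ai | SA | c | cA | d | dS.
V: inherits non-unit rules of {V} → SA | d | dS.

S -> d | SA | cA | dS; A -> c | d | Ai | SA | cA | dS; V -> d | SA | dS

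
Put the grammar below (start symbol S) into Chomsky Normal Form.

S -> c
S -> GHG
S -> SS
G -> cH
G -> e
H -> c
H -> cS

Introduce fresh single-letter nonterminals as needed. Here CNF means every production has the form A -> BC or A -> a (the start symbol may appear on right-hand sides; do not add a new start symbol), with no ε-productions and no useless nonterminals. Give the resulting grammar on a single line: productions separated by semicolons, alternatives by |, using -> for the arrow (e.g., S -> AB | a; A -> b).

S -> c | GB | SS; A -> c; B -> HG; G -> e | AH; H -> c | AS

No ε-productions.
No unit productions to eliminate.
TERM: introduce A -> c and substitute in every rule of length ≥2.
BIN: S -> GHG becomes S -> GB, B -> HG.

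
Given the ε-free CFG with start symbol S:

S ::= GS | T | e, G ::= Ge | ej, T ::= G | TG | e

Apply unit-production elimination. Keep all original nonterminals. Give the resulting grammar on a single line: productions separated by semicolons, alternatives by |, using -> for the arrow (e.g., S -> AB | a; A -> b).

S -> e | GS | Ge | TG | ej; G -> Ge | ej; T -> e | Ge | TG | ej

Unit productions: S->T, T->G.
Unit pairs (A ⇒* B via units): (S,G), (S,T), (T,G).
S: inherits non-unit rules of {G, S, T} → GS | Ge | TG | e | ej.
G: inherits non-unit rules of {G} → Ge | ej.
T: inherits non-unit rules of {G, T} → Ge | TG | e | ej.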